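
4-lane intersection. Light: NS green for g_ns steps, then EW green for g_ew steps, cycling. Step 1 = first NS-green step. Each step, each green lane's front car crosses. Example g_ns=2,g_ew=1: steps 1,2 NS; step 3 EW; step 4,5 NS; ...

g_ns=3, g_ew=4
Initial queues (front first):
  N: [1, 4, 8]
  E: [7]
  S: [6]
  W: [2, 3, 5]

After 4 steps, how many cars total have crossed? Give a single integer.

Step 1 [NS]: N:car1-GO,E:wait,S:car6-GO,W:wait | queues: N=2 E=1 S=0 W=3
Step 2 [NS]: N:car4-GO,E:wait,S:empty,W:wait | queues: N=1 E=1 S=0 W=3
Step 3 [NS]: N:car8-GO,E:wait,S:empty,W:wait | queues: N=0 E=1 S=0 W=3
Step 4 [EW]: N:wait,E:car7-GO,S:wait,W:car2-GO | queues: N=0 E=0 S=0 W=2
Cars crossed by step 4: 6

Answer: 6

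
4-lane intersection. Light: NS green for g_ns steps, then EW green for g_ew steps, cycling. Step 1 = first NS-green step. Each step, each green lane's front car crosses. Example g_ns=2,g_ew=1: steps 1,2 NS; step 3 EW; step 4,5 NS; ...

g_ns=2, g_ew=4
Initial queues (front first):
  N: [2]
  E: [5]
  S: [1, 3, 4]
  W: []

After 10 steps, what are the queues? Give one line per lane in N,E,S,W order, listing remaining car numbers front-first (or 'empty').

Step 1 [NS]: N:car2-GO,E:wait,S:car1-GO,W:wait | queues: N=0 E=1 S=2 W=0
Step 2 [NS]: N:empty,E:wait,S:car3-GO,W:wait | queues: N=0 E=1 S=1 W=0
Step 3 [EW]: N:wait,E:car5-GO,S:wait,W:empty | queues: N=0 E=0 S=1 W=0
Step 4 [EW]: N:wait,E:empty,S:wait,W:empty | queues: N=0 E=0 S=1 W=0
Step 5 [EW]: N:wait,E:empty,S:wait,W:empty | queues: N=0 E=0 S=1 W=0
Step 6 [EW]: N:wait,E:empty,S:wait,W:empty | queues: N=0 E=0 S=1 W=0
Step 7 [NS]: N:empty,E:wait,S:car4-GO,W:wait | queues: N=0 E=0 S=0 W=0

N: empty
E: empty
S: empty
W: empty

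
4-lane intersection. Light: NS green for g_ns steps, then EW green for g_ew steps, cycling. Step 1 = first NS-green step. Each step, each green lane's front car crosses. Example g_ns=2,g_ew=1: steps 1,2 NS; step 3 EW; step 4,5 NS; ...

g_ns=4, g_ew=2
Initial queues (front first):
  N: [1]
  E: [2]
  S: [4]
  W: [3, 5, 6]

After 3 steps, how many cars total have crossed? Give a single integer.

Answer: 2

Derivation:
Step 1 [NS]: N:car1-GO,E:wait,S:car4-GO,W:wait | queues: N=0 E=1 S=0 W=3
Step 2 [NS]: N:empty,E:wait,S:empty,W:wait | queues: N=0 E=1 S=0 W=3
Step 3 [NS]: N:empty,E:wait,S:empty,W:wait | queues: N=0 E=1 S=0 W=3
Cars crossed by step 3: 2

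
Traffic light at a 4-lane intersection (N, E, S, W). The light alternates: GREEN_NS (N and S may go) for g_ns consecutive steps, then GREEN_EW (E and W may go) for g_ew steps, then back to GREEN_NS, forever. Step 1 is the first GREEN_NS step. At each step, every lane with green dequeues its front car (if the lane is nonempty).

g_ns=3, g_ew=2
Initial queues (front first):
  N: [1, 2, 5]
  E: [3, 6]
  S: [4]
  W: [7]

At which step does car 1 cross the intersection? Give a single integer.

Step 1 [NS]: N:car1-GO,E:wait,S:car4-GO,W:wait | queues: N=2 E=2 S=0 W=1
Step 2 [NS]: N:car2-GO,E:wait,S:empty,W:wait | queues: N=1 E=2 S=0 W=1
Step 3 [NS]: N:car5-GO,E:wait,S:empty,W:wait | queues: N=0 E=2 S=0 W=1
Step 4 [EW]: N:wait,E:car3-GO,S:wait,W:car7-GO | queues: N=0 E=1 S=0 W=0
Step 5 [EW]: N:wait,E:car6-GO,S:wait,W:empty | queues: N=0 E=0 S=0 W=0
Car 1 crosses at step 1

1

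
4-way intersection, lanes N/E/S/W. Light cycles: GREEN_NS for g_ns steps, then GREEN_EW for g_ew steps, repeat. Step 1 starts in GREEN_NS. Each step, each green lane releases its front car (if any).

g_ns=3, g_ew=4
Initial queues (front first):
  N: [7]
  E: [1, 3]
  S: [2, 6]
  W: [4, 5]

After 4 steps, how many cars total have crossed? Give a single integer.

Step 1 [NS]: N:car7-GO,E:wait,S:car2-GO,W:wait | queues: N=0 E=2 S=1 W=2
Step 2 [NS]: N:empty,E:wait,S:car6-GO,W:wait | queues: N=0 E=2 S=0 W=2
Step 3 [NS]: N:empty,E:wait,S:empty,W:wait | queues: N=0 E=2 S=0 W=2
Step 4 [EW]: N:wait,E:car1-GO,S:wait,W:car4-GO | queues: N=0 E=1 S=0 W=1
Cars crossed by step 4: 5

Answer: 5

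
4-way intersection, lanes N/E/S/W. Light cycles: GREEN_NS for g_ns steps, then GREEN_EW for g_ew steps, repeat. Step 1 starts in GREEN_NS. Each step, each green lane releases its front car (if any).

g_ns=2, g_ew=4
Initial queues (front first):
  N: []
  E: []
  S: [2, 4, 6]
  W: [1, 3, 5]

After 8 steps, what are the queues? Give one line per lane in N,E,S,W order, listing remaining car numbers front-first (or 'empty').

Step 1 [NS]: N:empty,E:wait,S:car2-GO,W:wait | queues: N=0 E=0 S=2 W=3
Step 2 [NS]: N:empty,E:wait,S:car4-GO,W:wait | queues: N=0 E=0 S=1 W=3
Step 3 [EW]: N:wait,E:empty,S:wait,W:car1-GO | queues: N=0 E=0 S=1 W=2
Step 4 [EW]: N:wait,E:empty,S:wait,W:car3-GO | queues: N=0 E=0 S=1 W=1
Step 5 [EW]: N:wait,E:empty,S:wait,W:car5-GO | queues: N=0 E=0 S=1 W=0
Step 6 [EW]: N:wait,E:empty,S:wait,W:empty | queues: N=0 E=0 S=1 W=0
Step 7 [NS]: N:empty,E:wait,S:car6-GO,W:wait | queues: N=0 E=0 S=0 W=0

N: empty
E: empty
S: empty
W: empty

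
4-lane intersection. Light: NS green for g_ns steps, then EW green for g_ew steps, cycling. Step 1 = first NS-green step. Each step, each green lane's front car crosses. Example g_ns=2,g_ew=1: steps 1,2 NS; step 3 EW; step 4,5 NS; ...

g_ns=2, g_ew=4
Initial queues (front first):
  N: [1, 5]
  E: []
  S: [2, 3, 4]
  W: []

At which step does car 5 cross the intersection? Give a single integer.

Step 1 [NS]: N:car1-GO,E:wait,S:car2-GO,W:wait | queues: N=1 E=0 S=2 W=0
Step 2 [NS]: N:car5-GO,E:wait,S:car3-GO,W:wait | queues: N=0 E=0 S=1 W=0
Step 3 [EW]: N:wait,E:empty,S:wait,W:empty | queues: N=0 E=0 S=1 W=0
Step 4 [EW]: N:wait,E:empty,S:wait,W:empty | queues: N=0 E=0 S=1 W=0
Step 5 [EW]: N:wait,E:empty,S:wait,W:empty | queues: N=0 E=0 S=1 W=0
Step 6 [EW]: N:wait,E:empty,S:wait,W:empty | queues: N=0 E=0 S=1 W=0
Step 7 [NS]: N:empty,E:wait,S:car4-GO,W:wait | queues: N=0 E=0 S=0 W=0
Car 5 crosses at step 2

2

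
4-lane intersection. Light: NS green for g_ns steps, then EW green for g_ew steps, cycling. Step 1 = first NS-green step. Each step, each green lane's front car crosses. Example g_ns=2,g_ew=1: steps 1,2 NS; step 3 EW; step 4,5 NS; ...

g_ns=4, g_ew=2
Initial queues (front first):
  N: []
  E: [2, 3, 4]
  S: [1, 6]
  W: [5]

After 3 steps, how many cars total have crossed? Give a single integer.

Step 1 [NS]: N:empty,E:wait,S:car1-GO,W:wait | queues: N=0 E=3 S=1 W=1
Step 2 [NS]: N:empty,E:wait,S:car6-GO,W:wait | queues: N=0 E=3 S=0 W=1
Step 3 [NS]: N:empty,E:wait,S:empty,W:wait | queues: N=0 E=3 S=0 W=1
Cars crossed by step 3: 2

Answer: 2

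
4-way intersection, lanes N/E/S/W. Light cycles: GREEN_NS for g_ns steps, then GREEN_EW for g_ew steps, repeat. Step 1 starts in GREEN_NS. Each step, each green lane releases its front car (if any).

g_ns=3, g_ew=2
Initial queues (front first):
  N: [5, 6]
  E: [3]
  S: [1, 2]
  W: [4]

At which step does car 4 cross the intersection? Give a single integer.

Step 1 [NS]: N:car5-GO,E:wait,S:car1-GO,W:wait | queues: N=1 E=1 S=1 W=1
Step 2 [NS]: N:car6-GO,E:wait,S:car2-GO,W:wait | queues: N=0 E=1 S=0 W=1
Step 3 [NS]: N:empty,E:wait,S:empty,W:wait | queues: N=0 E=1 S=0 W=1
Step 4 [EW]: N:wait,E:car3-GO,S:wait,W:car4-GO | queues: N=0 E=0 S=0 W=0
Car 4 crosses at step 4

4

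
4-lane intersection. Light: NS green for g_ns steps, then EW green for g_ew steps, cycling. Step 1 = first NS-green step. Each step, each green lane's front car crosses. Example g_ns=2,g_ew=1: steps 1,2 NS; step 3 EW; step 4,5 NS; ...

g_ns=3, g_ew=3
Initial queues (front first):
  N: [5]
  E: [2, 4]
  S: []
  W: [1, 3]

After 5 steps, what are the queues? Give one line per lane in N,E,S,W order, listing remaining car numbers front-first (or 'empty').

Step 1 [NS]: N:car5-GO,E:wait,S:empty,W:wait | queues: N=0 E=2 S=0 W=2
Step 2 [NS]: N:empty,E:wait,S:empty,W:wait | queues: N=0 E=2 S=0 W=2
Step 3 [NS]: N:empty,E:wait,S:empty,W:wait | queues: N=0 E=2 S=0 W=2
Step 4 [EW]: N:wait,E:car2-GO,S:wait,W:car1-GO | queues: N=0 E=1 S=0 W=1
Step 5 [EW]: N:wait,E:car4-GO,S:wait,W:car3-GO | queues: N=0 E=0 S=0 W=0

N: empty
E: empty
S: empty
W: empty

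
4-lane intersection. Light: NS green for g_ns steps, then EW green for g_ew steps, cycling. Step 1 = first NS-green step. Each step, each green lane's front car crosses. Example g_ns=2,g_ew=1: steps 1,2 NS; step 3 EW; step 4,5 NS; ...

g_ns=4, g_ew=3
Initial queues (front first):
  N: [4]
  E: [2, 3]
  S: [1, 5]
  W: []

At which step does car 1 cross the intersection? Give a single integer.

Step 1 [NS]: N:car4-GO,E:wait,S:car1-GO,W:wait | queues: N=0 E=2 S=1 W=0
Step 2 [NS]: N:empty,E:wait,S:car5-GO,W:wait | queues: N=0 E=2 S=0 W=0
Step 3 [NS]: N:empty,E:wait,S:empty,W:wait | queues: N=0 E=2 S=0 W=0
Step 4 [NS]: N:empty,E:wait,S:empty,W:wait | queues: N=0 E=2 S=0 W=0
Step 5 [EW]: N:wait,E:car2-GO,S:wait,W:empty | queues: N=0 E=1 S=0 W=0
Step 6 [EW]: N:wait,E:car3-GO,S:wait,W:empty | queues: N=0 E=0 S=0 W=0
Car 1 crosses at step 1

1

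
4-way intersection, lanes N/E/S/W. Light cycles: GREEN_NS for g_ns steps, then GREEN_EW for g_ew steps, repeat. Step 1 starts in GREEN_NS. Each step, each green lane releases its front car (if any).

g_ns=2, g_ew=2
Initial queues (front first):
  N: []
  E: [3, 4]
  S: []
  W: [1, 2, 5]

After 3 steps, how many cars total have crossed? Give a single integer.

Answer: 2

Derivation:
Step 1 [NS]: N:empty,E:wait,S:empty,W:wait | queues: N=0 E=2 S=0 W=3
Step 2 [NS]: N:empty,E:wait,S:empty,W:wait | queues: N=0 E=2 S=0 W=3
Step 3 [EW]: N:wait,E:car3-GO,S:wait,W:car1-GO | queues: N=0 E=1 S=0 W=2
Cars crossed by step 3: 2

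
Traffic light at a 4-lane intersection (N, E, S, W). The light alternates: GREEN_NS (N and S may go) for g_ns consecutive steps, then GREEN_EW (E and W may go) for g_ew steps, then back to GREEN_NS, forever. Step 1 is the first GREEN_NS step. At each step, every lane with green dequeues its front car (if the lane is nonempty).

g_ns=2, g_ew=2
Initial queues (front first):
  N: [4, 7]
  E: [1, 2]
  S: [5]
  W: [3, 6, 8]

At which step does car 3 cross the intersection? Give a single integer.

Step 1 [NS]: N:car4-GO,E:wait,S:car5-GO,W:wait | queues: N=1 E=2 S=0 W=3
Step 2 [NS]: N:car7-GO,E:wait,S:empty,W:wait | queues: N=0 E=2 S=0 W=3
Step 3 [EW]: N:wait,E:car1-GO,S:wait,W:car3-GO | queues: N=0 E=1 S=0 W=2
Step 4 [EW]: N:wait,E:car2-GO,S:wait,W:car6-GO | queues: N=0 E=0 S=0 W=1
Step 5 [NS]: N:empty,E:wait,S:empty,W:wait | queues: N=0 E=0 S=0 W=1
Step 6 [NS]: N:empty,E:wait,S:empty,W:wait | queues: N=0 E=0 S=0 W=1
Step 7 [EW]: N:wait,E:empty,S:wait,W:car8-GO | queues: N=0 E=0 S=0 W=0
Car 3 crosses at step 3

3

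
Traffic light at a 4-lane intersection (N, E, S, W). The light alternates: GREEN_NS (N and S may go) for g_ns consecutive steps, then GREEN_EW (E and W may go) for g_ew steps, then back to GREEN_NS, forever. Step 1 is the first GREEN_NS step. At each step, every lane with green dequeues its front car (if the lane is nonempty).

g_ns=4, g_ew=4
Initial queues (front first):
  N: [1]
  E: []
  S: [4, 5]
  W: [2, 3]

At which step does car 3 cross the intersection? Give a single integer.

Step 1 [NS]: N:car1-GO,E:wait,S:car4-GO,W:wait | queues: N=0 E=0 S=1 W=2
Step 2 [NS]: N:empty,E:wait,S:car5-GO,W:wait | queues: N=0 E=0 S=0 W=2
Step 3 [NS]: N:empty,E:wait,S:empty,W:wait | queues: N=0 E=0 S=0 W=2
Step 4 [NS]: N:empty,E:wait,S:empty,W:wait | queues: N=0 E=0 S=0 W=2
Step 5 [EW]: N:wait,E:empty,S:wait,W:car2-GO | queues: N=0 E=0 S=0 W=1
Step 6 [EW]: N:wait,E:empty,S:wait,W:car3-GO | queues: N=0 E=0 S=0 W=0
Car 3 crosses at step 6

6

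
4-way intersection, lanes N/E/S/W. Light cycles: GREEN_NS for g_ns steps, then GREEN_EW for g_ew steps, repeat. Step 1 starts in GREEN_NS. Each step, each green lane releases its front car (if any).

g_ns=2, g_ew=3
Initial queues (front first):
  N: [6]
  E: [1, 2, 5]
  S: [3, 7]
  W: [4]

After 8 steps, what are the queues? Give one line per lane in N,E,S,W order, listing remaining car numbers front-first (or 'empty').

Step 1 [NS]: N:car6-GO,E:wait,S:car3-GO,W:wait | queues: N=0 E=3 S=1 W=1
Step 2 [NS]: N:empty,E:wait,S:car7-GO,W:wait | queues: N=0 E=3 S=0 W=1
Step 3 [EW]: N:wait,E:car1-GO,S:wait,W:car4-GO | queues: N=0 E=2 S=0 W=0
Step 4 [EW]: N:wait,E:car2-GO,S:wait,W:empty | queues: N=0 E=1 S=0 W=0
Step 5 [EW]: N:wait,E:car5-GO,S:wait,W:empty | queues: N=0 E=0 S=0 W=0

N: empty
E: empty
S: empty
W: empty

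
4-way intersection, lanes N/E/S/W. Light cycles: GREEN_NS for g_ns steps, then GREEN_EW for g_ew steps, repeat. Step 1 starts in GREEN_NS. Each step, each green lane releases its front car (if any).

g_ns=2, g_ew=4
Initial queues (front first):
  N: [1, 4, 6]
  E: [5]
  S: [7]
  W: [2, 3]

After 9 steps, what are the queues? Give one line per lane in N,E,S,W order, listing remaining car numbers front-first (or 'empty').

Step 1 [NS]: N:car1-GO,E:wait,S:car7-GO,W:wait | queues: N=2 E=1 S=0 W=2
Step 2 [NS]: N:car4-GO,E:wait,S:empty,W:wait | queues: N=1 E=1 S=0 W=2
Step 3 [EW]: N:wait,E:car5-GO,S:wait,W:car2-GO | queues: N=1 E=0 S=0 W=1
Step 4 [EW]: N:wait,E:empty,S:wait,W:car3-GO | queues: N=1 E=0 S=0 W=0
Step 5 [EW]: N:wait,E:empty,S:wait,W:empty | queues: N=1 E=0 S=0 W=0
Step 6 [EW]: N:wait,E:empty,S:wait,W:empty | queues: N=1 E=0 S=0 W=0
Step 7 [NS]: N:car6-GO,E:wait,S:empty,W:wait | queues: N=0 E=0 S=0 W=0

N: empty
E: empty
S: empty
W: empty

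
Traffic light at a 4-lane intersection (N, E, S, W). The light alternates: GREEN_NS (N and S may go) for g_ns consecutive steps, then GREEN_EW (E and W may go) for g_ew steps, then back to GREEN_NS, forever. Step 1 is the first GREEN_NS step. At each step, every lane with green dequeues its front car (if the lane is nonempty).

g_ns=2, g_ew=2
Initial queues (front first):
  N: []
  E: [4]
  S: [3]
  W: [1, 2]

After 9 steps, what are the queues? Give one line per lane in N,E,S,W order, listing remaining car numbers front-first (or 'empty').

Step 1 [NS]: N:empty,E:wait,S:car3-GO,W:wait | queues: N=0 E=1 S=0 W=2
Step 2 [NS]: N:empty,E:wait,S:empty,W:wait | queues: N=0 E=1 S=0 W=2
Step 3 [EW]: N:wait,E:car4-GO,S:wait,W:car1-GO | queues: N=0 E=0 S=0 W=1
Step 4 [EW]: N:wait,E:empty,S:wait,W:car2-GO | queues: N=0 E=0 S=0 W=0

N: empty
E: empty
S: empty
W: empty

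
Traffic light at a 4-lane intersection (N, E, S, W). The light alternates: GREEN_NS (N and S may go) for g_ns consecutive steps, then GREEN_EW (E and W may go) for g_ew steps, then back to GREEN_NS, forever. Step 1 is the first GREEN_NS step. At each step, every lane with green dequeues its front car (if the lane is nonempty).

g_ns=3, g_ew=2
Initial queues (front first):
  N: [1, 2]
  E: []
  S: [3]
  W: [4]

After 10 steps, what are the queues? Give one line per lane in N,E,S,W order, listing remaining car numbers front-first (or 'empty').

Step 1 [NS]: N:car1-GO,E:wait,S:car3-GO,W:wait | queues: N=1 E=0 S=0 W=1
Step 2 [NS]: N:car2-GO,E:wait,S:empty,W:wait | queues: N=0 E=0 S=0 W=1
Step 3 [NS]: N:empty,E:wait,S:empty,W:wait | queues: N=0 E=0 S=0 W=1
Step 4 [EW]: N:wait,E:empty,S:wait,W:car4-GO | queues: N=0 E=0 S=0 W=0

N: empty
E: empty
S: empty
W: empty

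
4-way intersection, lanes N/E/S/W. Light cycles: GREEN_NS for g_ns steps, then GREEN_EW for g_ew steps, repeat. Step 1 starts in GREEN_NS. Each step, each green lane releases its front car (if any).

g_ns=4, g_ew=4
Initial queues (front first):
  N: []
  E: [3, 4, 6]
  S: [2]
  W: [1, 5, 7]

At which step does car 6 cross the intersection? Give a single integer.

Step 1 [NS]: N:empty,E:wait,S:car2-GO,W:wait | queues: N=0 E=3 S=0 W=3
Step 2 [NS]: N:empty,E:wait,S:empty,W:wait | queues: N=0 E=3 S=0 W=3
Step 3 [NS]: N:empty,E:wait,S:empty,W:wait | queues: N=0 E=3 S=0 W=3
Step 4 [NS]: N:empty,E:wait,S:empty,W:wait | queues: N=0 E=3 S=0 W=3
Step 5 [EW]: N:wait,E:car3-GO,S:wait,W:car1-GO | queues: N=0 E=2 S=0 W=2
Step 6 [EW]: N:wait,E:car4-GO,S:wait,W:car5-GO | queues: N=0 E=1 S=0 W=1
Step 7 [EW]: N:wait,E:car6-GO,S:wait,W:car7-GO | queues: N=0 E=0 S=0 W=0
Car 6 crosses at step 7

7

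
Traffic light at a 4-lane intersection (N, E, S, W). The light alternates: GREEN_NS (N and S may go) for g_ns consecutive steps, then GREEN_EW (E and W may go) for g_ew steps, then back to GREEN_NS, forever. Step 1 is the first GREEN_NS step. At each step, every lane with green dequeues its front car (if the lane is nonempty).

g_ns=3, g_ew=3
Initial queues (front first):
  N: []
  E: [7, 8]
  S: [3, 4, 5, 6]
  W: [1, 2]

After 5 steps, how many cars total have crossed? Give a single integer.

Step 1 [NS]: N:empty,E:wait,S:car3-GO,W:wait | queues: N=0 E=2 S=3 W=2
Step 2 [NS]: N:empty,E:wait,S:car4-GO,W:wait | queues: N=0 E=2 S=2 W=2
Step 3 [NS]: N:empty,E:wait,S:car5-GO,W:wait | queues: N=0 E=2 S=1 W=2
Step 4 [EW]: N:wait,E:car7-GO,S:wait,W:car1-GO | queues: N=0 E=1 S=1 W=1
Step 5 [EW]: N:wait,E:car8-GO,S:wait,W:car2-GO | queues: N=0 E=0 S=1 W=0
Cars crossed by step 5: 7

Answer: 7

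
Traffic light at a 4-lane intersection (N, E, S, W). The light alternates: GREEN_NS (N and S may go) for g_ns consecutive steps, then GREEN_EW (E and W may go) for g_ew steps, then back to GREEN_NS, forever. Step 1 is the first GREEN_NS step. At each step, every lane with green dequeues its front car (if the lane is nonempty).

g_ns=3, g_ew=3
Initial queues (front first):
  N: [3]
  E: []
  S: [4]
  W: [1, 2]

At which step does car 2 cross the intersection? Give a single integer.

Step 1 [NS]: N:car3-GO,E:wait,S:car4-GO,W:wait | queues: N=0 E=0 S=0 W=2
Step 2 [NS]: N:empty,E:wait,S:empty,W:wait | queues: N=0 E=0 S=0 W=2
Step 3 [NS]: N:empty,E:wait,S:empty,W:wait | queues: N=0 E=0 S=0 W=2
Step 4 [EW]: N:wait,E:empty,S:wait,W:car1-GO | queues: N=0 E=0 S=0 W=1
Step 5 [EW]: N:wait,E:empty,S:wait,W:car2-GO | queues: N=0 E=0 S=0 W=0
Car 2 crosses at step 5

5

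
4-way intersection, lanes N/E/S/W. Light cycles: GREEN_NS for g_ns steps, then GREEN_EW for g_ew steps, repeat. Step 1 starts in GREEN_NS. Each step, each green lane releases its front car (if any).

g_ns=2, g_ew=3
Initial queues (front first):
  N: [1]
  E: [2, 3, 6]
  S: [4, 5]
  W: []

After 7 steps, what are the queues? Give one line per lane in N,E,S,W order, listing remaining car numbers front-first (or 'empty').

Step 1 [NS]: N:car1-GO,E:wait,S:car4-GO,W:wait | queues: N=0 E=3 S=1 W=0
Step 2 [NS]: N:empty,E:wait,S:car5-GO,W:wait | queues: N=0 E=3 S=0 W=0
Step 3 [EW]: N:wait,E:car2-GO,S:wait,W:empty | queues: N=0 E=2 S=0 W=0
Step 4 [EW]: N:wait,E:car3-GO,S:wait,W:empty | queues: N=0 E=1 S=0 W=0
Step 5 [EW]: N:wait,E:car6-GO,S:wait,W:empty | queues: N=0 E=0 S=0 W=0

N: empty
E: empty
S: empty
W: empty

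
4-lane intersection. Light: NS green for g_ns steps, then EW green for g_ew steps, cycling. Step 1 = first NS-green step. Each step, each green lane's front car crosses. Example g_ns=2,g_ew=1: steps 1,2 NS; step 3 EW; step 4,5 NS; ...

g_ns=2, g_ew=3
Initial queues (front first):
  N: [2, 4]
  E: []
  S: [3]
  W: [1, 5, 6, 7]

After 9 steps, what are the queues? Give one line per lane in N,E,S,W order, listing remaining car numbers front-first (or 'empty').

Step 1 [NS]: N:car2-GO,E:wait,S:car3-GO,W:wait | queues: N=1 E=0 S=0 W=4
Step 2 [NS]: N:car4-GO,E:wait,S:empty,W:wait | queues: N=0 E=0 S=0 W=4
Step 3 [EW]: N:wait,E:empty,S:wait,W:car1-GO | queues: N=0 E=0 S=0 W=3
Step 4 [EW]: N:wait,E:empty,S:wait,W:car5-GO | queues: N=0 E=0 S=0 W=2
Step 5 [EW]: N:wait,E:empty,S:wait,W:car6-GO | queues: N=0 E=0 S=0 W=1
Step 6 [NS]: N:empty,E:wait,S:empty,W:wait | queues: N=0 E=0 S=0 W=1
Step 7 [NS]: N:empty,E:wait,S:empty,W:wait | queues: N=0 E=0 S=0 W=1
Step 8 [EW]: N:wait,E:empty,S:wait,W:car7-GO | queues: N=0 E=0 S=0 W=0

N: empty
E: empty
S: empty
W: empty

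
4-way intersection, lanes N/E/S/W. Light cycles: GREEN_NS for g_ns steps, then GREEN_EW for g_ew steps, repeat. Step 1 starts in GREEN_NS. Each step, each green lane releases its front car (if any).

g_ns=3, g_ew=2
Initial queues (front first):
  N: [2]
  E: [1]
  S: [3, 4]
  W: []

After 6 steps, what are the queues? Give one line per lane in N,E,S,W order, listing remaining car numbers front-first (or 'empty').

Step 1 [NS]: N:car2-GO,E:wait,S:car3-GO,W:wait | queues: N=0 E=1 S=1 W=0
Step 2 [NS]: N:empty,E:wait,S:car4-GO,W:wait | queues: N=0 E=1 S=0 W=0
Step 3 [NS]: N:empty,E:wait,S:empty,W:wait | queues: N=0 E=1 S=0 W=0
Step 4 [EW]: N:wait,E:car1-GO,S:wait,W:empty | queues: N=0 E=0 S=0 W=0

N: empty
E: empty
S: empty
W: empty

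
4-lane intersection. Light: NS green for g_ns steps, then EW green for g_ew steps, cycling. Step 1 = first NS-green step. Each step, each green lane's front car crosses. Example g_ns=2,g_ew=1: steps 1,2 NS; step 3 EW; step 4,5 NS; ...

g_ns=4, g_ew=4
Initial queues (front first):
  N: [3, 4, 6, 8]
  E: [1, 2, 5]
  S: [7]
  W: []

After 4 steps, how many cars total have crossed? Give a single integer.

Answer: 5

Derivation:
Step 1 [NS]: N:car3-GO,E:wait,S:car7-GO,W:wait | queues: N=3 E=3 S=0 W=0
Step 2 [NS]: N:car4-GO,E:wait,S:empty,W:wait | queues: N=2 E=3 S=0 W=0
Step 3 [NS]: N:car6-GO,E:wait,S:empty,W:wait | queues: N=1 E=3 S=0 W=0
Step 4 [NS]: N:car8-GO,E:wait,S:empty,W:wait | queues: N=0 E=3 S=0 W=0
Cars crossed by step 4: 5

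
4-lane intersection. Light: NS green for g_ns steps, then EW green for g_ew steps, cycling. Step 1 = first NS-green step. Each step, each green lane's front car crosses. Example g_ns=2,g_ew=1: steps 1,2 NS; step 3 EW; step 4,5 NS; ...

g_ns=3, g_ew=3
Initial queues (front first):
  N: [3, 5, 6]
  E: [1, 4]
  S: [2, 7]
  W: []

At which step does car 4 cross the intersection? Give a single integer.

Step 1 [NS]: N:car3-GO,E:wait,S:car2-GO,W:wait | queues: N=2 E=2 S=1 W=0
Step 2 [NS]: N:car5-GO,E:wait,S:car7-GO,W:wait | queues: N=1 E=2 S=0 W=0
Step 3 [NS]: N:car6-GO,E:wait,S:empty,W:wait | queues: N=0 E=2 S=0 W=0
Step 4 [EW]: N:wait,E:car1-GO,S:wait,W:empty | queues: N=0 E=1 S=0 W=0
Step 5 [EW]: N:wait,E:car4-GO,S:wait,W:empty | queues: N=0 E=0 S=0 W=0
Car 4 crosses at step 5

5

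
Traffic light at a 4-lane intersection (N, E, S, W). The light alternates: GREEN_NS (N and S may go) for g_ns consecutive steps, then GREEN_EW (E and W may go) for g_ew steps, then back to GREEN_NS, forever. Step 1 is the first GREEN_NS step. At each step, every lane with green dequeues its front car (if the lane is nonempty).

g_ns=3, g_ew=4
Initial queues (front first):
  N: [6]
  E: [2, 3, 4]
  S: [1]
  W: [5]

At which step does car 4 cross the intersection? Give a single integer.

Step 1 [NS]: N:car6-GO,E:wait,S:car1-GO,W:wait | queues: N=0 E=3 S=0 W=1
Step 2 [NS]: N:empty,E:wait,S:empty,W:wait | queues: N=0 E=3 S=0 W=1
Step 3 [NS]: N:empty,E:wait,S:empty,W:wait | queues: N=0 E=3 S=0 W=1
Step 4 [EW]: N:wait,E:car2-GO,S:wait,W:car5-GO | queues: N=0 E=2 S=0 W=0
Step 5 [EW]: N:wait,E:car3-GO,S:wait,W:empty | queues: N=0 E=1 S=0 W=0
Step 6 [EW]: N:wait,E:car4-GO,S:wait,W:empty | queues: N=0 E=0 S=0 W=0
Car 4 crosses at step 6

6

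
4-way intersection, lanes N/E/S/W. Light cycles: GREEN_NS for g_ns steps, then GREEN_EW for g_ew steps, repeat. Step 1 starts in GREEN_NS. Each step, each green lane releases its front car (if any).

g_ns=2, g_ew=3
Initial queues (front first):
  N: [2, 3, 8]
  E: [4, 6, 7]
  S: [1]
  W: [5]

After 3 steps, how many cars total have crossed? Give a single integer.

Answer: 5

Derivation:
Step 1 [NS]: N:car2-GO,E:wait,S:car1-GO,W:wait | queues: N=2 E=3 S=0 W=1
Step 2 [NS]: N:car3-GO,E:wait,S:empty,W:wait | queues: N=1 E=3 S=0 W=1
Step 3 [EW]: N:wait,E:car4-GO,S:wait,W:car5-GO | queues: N=1 E=2 S=0 W=0
Cars crossed by step 3: 5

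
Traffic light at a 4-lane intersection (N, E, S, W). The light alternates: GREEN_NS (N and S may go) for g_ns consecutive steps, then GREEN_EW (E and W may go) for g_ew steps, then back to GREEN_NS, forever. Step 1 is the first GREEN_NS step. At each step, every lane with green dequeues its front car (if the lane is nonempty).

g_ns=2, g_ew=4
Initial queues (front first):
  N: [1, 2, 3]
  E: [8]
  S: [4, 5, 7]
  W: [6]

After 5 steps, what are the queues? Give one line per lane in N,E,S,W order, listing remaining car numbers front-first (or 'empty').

Step 1 [NS]: N:car1-GO,E:wait,S:car4-GO,W:wait | queues: N=2 E=1 S=2 W=1
Step 2 [NS]: N:car2-GO,E:wait,S:car5-GO,W:wait | queues: N=1 E=1 S=1 W=1
Step 3 [EW]: N:wait,E:car8-GO,S:wait,W:car6-GO | queues: N=1 E=0 S=1 W=0
Step 4 [EW]: N:wait,E:empty,S:wait,W:empty | queues: N=1 E=0 S=1 W=0
Step 5 [EW]: N:wait,E:empty,S:wait,W:empty | queues: N=1 E=0 S=1 W=0

N: 3
E: empty
S: 7
W: empty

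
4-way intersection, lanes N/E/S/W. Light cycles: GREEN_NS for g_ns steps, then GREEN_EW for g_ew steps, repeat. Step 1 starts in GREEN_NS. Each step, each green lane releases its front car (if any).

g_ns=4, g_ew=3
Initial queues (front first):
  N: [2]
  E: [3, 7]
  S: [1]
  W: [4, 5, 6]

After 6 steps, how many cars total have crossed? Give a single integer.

Answer: 6

Derivation:
Step 1 [NS]: N:car2-GO,E:wait,S:car1-GO,W:wait | queues: N=0 E=2 S=0 W=3
Step 2 [NS]: N:empty,E:wait,S:empty,W:wait | queues: N=0 E=2 S=0 W=3
Step 3 [NS]: N:empty,E:wait,S:empty,W:wait | queues: N=0 E=2 S=0 W=3
Step 4 [NS]: N:empty,E:wait,S:empty,W:wait | queues: N=0 E=2 S=0 W=3
Step 5 [EW]: N:wait,E:car3-GO,S:wait,W:car4-GO | queues: N=0 E=1 S=0 W=2
Step 6 [EW]: N:wait,E:car7-GO,S:wait,W:car5-GO | queues: N=0 E=0 S=0 W=1
Cars crossed by step 6: 6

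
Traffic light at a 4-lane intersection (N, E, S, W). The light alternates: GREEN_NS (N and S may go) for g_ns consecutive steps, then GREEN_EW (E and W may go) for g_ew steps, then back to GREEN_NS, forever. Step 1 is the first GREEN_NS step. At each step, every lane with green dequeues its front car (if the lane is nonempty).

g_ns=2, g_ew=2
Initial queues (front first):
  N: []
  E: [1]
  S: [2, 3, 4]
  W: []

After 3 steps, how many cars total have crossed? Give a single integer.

Answer: 3

Derivation:
Step 1 [NS]: N:empty,E:wait,S:car2-GO,W:wait | queues: N=0 E=1 S=2 W=0
Step 2 [NS]: N:empty,E:wait,S:car3-GO,W:wait | queues: N=0 E=1 S=1 W=0
Step 3 [EW]: N:wait,E:car1-GO,S:wait,W:empty | queues: N=0 E=0 S=1 W=0
Cars crossed by step 3: 3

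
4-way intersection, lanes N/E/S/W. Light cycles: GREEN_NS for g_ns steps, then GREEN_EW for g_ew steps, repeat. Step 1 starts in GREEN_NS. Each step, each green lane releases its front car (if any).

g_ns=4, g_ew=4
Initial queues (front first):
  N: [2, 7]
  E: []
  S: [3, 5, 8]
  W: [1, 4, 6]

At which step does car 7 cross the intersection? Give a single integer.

Step 1 [NS]: N:car2-GO,E:wait,S:car3-GO,W:wait | queues: N=1 E=0 S=2 W=3
Step 2 [NS]: N:car7-GO,E:wait,S:car5-GO,W:wait | queues: N=0 E=0 S=1 W=3
Step 3 [NS]: N:empty,E:wait,S:car8-GO,W:wait | queues: N=0 E=0 S=0 W=3
Step 4 [NS]: N:empty,E:wait,S:empty,W:wait | queues: N=0 E=0 S=0 W=3
Step 5 [EW]: N:wait,E:empty,S:wait,W:car1-GO | queues: N=0 E=0 S=0 W=2
Step 6 [EW]: N:wait,E:empty,S:wait,W:car4-GO | queues: N=0 E=0 S=0 W=1
Step 7 [EW]: N:wait,E:empty,S:wait,W:car6-GO | queues: N=0 E=0 S=0 W=0
Car 7 crosses at step 2

2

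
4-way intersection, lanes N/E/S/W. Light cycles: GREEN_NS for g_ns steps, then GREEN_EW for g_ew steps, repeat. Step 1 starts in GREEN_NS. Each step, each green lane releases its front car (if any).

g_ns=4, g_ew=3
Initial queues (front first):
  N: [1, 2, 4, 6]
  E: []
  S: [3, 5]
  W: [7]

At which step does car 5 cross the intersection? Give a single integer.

Step 1 [NS]: N:car1-GO,E:wait,S:car3-GO,W:wait | queues: N=3 E=0 S=1 W=1
Step 2 [NS]: N:car2-GO,E:wait,S:car5-GO,W:wait | queues: N=2 E=0 S=0 W=1
Step 3 [NS]: N:car4-GO,E:wait,S:empty,W:wait | queues: N=1 E=0 S=0 W=1
Step 4 [NS]: N:car6-GO,E:wait,S:empty,W:wait | queues: N=0 E=0 S=0 W=1
Step 5 [EW]: N:wait,E:empty,S:wait,W:car7-GO | queues: N=0 E=0 S=0 W=0
Car 5 crosses at step 2

2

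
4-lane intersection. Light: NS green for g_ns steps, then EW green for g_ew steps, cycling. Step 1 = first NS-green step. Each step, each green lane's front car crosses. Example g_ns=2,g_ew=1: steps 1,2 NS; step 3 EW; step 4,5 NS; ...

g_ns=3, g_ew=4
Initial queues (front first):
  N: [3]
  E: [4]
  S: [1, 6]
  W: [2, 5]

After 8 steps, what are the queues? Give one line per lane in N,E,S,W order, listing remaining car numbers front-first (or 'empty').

Step 1 [NS]: N:car3-GO,E:wait,S:car1-GO,W:wait | queues: N=0 E=1 S=1 W=2
Step 2 [NS]: N:empty,E:wait,S:car6-GO,W:wait | queues: N=0 E=1 S=0 W=2
Step 3 [NS]: N:empty,E:wait,S:empty,W:wait | queues: N=0 E=1 S=0 W=2
Step 4 [EW]: N:wait,E:car4-GO,S:wait,W:car2-GO | queues: N=0 E=0 S=0 W=1
Step 5 [EW]: N:wait,E:empty,S:wait,W:car5-GO | queues: N=0 E=0 S=0 W=0

N: empty
E: empty
S: empty
W: empty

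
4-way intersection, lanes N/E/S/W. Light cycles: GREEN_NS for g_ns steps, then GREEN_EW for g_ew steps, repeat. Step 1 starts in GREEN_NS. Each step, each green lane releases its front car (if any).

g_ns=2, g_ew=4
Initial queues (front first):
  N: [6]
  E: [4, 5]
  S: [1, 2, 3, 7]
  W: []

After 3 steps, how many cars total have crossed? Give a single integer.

Answer: 4

Derivation:
Step 1 [NS]: N:car6-GO,E:wait,S:car1-GO,W:wait | queues: N=0 E=2 S=3 W=0
Step 2 [NS]: N:empty,E:wait,S:car2-GO,W:wait | queues: N=0 E=2 S=2 W=0
Step 3 [EW]: N:wait,E:car4-GO,S:wait,W:empty | queues: N=0 E=1 S=2 W=0
Cars crossed by step 3: 4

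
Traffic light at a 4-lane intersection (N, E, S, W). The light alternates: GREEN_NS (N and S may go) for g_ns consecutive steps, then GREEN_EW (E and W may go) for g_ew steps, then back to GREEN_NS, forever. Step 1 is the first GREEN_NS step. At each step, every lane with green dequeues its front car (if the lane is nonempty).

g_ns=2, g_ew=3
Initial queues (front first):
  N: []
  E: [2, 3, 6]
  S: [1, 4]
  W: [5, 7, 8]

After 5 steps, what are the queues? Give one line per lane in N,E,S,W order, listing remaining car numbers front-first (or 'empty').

Step 1 [NS]: N:empty,E:wait,S:car1-GO,W:wait | queues: N=0 E=3 S=1 W=3
Step 2 [NS]: N:empty,E:wait,S:car4-GO,W:wait | queues: N=0 E=3 S=0 W=3
Step 3 [EW]: N:wait,E:car2-GO,S:wait,W:car5-GO | queues: N=0 E=2 S=0 W=2
Step 4 [EW]: N:wait,E:car3-GO,S:wait,W:car7-GO | queues: N=0 E=1 S=0 W=1
Step 5 [EW]: N:wait,E:car6-GO,S:wait,W:car8-GO | queues: N=0 E=0 S=0 W=0

N: empty
E: empty
S: empty
W: empty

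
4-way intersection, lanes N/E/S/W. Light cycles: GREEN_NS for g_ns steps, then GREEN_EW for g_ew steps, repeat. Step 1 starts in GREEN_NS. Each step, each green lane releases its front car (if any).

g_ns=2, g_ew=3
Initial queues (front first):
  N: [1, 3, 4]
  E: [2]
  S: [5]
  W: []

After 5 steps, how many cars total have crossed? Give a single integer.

Step 1 [NS]: N:car1-GO,E:wait,S:car5-GO,W:wait | queues: N=2 E=1 S=0 W=0
Step 2 [NS]: N:car3-GO,E:wait,S:empty,W:wait | queues: N=1 E=1 S=0 W=0
Step 3 [EW]: N:wait,E:car2-GO,S:wait,W:empty | queues: N=1 E=0 S=0 W=0
Step 4 [EW]: N:wait,E:empty,S:wait,W:empty | queues: N=1 E=0 S=0 W=0
Step 5 [EW]: N:wait,E:empty,S:wait,W:empty | queues: N=1 E=0 S=0 W=0
Cars crossed by step 5: 4

Answer: 4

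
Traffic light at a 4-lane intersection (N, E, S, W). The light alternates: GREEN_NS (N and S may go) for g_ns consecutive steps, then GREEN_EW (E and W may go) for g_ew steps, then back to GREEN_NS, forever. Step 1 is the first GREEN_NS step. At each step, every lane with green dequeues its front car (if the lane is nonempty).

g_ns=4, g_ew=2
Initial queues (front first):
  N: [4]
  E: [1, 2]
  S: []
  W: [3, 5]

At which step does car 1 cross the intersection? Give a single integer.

Step 1 [NS]: N:car4-GO,E:wait,S:empty,W:wait | queues: N=0 E=2 S=0 W=2
Step 2 [NS]: N:empty,E:wait,S:empty,W:wait | queues: N=0 E=2 S=0 W=2
Step 3 [NS]: N:empty,E:wait,S:empty,W:wait | queues: N=0 E=2 S=0 W=2
Step 4 [NS]: N:empty,E:wait,S:empty,W:wait | queues: N=0 E=2 S=0 W=2
Step 5 [EW]: N:wait,E:car1-GO,S:wait,W:car3-GO | queues: N=0 E=1 S=0 W=1
Step 6 [EW]: N:wait,E:car2-GO,S:wait,W:car5-GO | queues: N=0 E=0 S=0 W=0
Car 1 crosses at step 5

5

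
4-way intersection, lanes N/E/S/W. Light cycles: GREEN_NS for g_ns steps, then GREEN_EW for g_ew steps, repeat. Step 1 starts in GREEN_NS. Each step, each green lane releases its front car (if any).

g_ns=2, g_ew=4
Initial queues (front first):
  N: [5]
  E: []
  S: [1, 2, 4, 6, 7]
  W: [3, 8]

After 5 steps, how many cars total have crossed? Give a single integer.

Step 1 [NS]: N:car5-GO,E:wait,S:car1-GO,W:wait | queues: N=0 E=0 S=4 W=2
Step 2 [NS]: N:empty,E:wait,S:car2-GO,W:wait | queues: N=0 E=0 S=3 W=2
Step 3 [EW]: N:wait,E:empty,S:wait,W:car3-GO | queues: N=0 E=0 S=3 W=1
Step 4 [EW]: N:wait,E:empty,S:wait,W:car8-GO | queues: N=0 E=0 S=3 W=0
Step 5 [EW]: N:wait,E:empty,S:wait,W:empty | queues: N=0 E=0 S=3 W=0
Cars crossed by step 5: 5

Answer: 5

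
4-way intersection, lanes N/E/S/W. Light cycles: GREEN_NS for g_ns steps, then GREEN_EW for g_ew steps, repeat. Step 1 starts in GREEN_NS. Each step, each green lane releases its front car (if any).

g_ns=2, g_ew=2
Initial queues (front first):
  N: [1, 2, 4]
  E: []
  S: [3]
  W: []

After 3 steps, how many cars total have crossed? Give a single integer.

Step 1 [NS]: N:car1-GO,E:wait,S:car3-GO,W:wait | queues: N=2 E=0 S=0 W=0
Step 2 [NS]: N:car2-GO,E:wait,S:empty,W:wait | queues: N=1 E=0 S=0 W=0
Step 3 [EW]: N:wait,E:empty,S:wait,W:empty | queues: N=1 E=0 S=0 W=0
Cars crossed by step 3: 3

Answer: 3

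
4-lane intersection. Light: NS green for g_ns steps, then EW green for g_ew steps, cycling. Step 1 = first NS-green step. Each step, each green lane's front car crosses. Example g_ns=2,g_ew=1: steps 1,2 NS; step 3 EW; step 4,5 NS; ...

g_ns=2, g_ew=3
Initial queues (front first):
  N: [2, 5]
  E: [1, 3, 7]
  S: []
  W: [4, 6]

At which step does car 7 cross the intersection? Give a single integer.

Step 1 [NS]: N:car2-GO,E:wait,S:empty,W:wait | queues: N=1 E=3 S=0 W=2
Step 2 [NS]: N:car5-GO,E:wait,S:empty,W:wait | queues: N=0 E=3 S=0 W=2
Step 3 [EW]: N:wait,E:car1-GO,S:wait,W:car4-GO | queues: N=0 E=2 S=0 W=1
Step 4 [EW]: N:wait,E:car3-GO,S:wait,W:car6-GO | queues: N=0 E=1 S=0 W=0
Step 5 [EW]: N:wait,E:car7-GO,S:wait,W:empty | queues: N=0 E=0 S=0 W=0
Car 7 crosses at step 5

5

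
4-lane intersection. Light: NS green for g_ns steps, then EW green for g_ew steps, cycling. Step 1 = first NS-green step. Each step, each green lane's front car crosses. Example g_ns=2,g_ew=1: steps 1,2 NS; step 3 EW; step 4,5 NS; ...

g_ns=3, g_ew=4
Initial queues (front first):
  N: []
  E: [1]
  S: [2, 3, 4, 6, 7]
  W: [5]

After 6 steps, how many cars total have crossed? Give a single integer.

Answer: 5

Derivation:
Step 1 [NS]: N:empty,E:wait,S:car2-GO,W:wait | queues: N=0 E=1 S=4 W=1
Step 2 [NS]: N:empty,E:wait,S:car3-GO,W:wait | queues: N=0 E=1 S=3 W=1
Step 3 [NS]: N:empty,E:wait,S:car4-GO,W:wait | queues: N=0 E=1 S=2 W=1
Step 4 [EW]: N:wait,E:car1-GO,S:wait,W:car5-GO | queues: N=0 E=0 S=2 W=0
Step 5 [EW]: N:wait,E:empty,S:wait,W:empty | queues: N=0 E=0 S=2 W=0
Step 6 [EW]: N:wait,E:empty,S:wait,W:empty | queues: N=0 E=0 S=2 W=0
Cars crossed by step 6: 5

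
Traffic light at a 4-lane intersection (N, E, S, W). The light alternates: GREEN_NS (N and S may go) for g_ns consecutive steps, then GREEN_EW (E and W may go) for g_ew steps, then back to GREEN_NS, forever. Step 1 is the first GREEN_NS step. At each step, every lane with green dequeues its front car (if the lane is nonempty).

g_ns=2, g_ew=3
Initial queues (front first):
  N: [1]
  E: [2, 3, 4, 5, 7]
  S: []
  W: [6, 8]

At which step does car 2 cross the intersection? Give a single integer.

Step 1 [NS]: N:car1-GO,E:wait,S:empty,W:wait | queues: N=0 E=5 S=0 W=2
Step 2 [NS]: N:empty,E:wait,S:empty,W:wait | queues: N=0 E=5 S=0 W=2
Step 3 [EW]: N:wait,E:car2-GO,S:wait,W:car6-GO | queues: N=0 E=4 S=0 W=1
Step 4 [EW]: N:wait,E:car3-GO,S:wait,W:car8-GO | queues: N=0 E=3 S=0 W=0
Step 5 [EW]: N:wait,E:car4-GO,S:wait,W:empty | queues: N=0 E=2 S=0 W=0
Step 6 [NS]: N:empty,E:wait,S:empty,W:wait | queues: N=0 E=2 S=0 W=0
Step 7 [NS]: N:empty,E:wait,S:empty,W:wait | queues: N=0 E=2 S=0 W=0
Step 8 [EW]: N:wait,E:car5-GO,S:wait,W:empty | queues: N=0 E=1 S=0 W=0
Step 9 [EW]: N:wait,E:car7-GO,S:wait,W:empty | queues: N=0 E=0 S=0 W=0
Car 2 crosses at step 3

3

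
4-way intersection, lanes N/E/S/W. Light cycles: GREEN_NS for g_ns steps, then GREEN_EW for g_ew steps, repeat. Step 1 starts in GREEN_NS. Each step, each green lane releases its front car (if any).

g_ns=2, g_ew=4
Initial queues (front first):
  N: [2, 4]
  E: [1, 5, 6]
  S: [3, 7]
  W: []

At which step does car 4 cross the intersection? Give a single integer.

Step 1 [NS]: N:car2-GO,E:wait,S:car3-GO,W:wait | queues: N=1 E=3 S=1 W=0
Step 2 [NS]: N:car4-GO,E:wait,S:car7-GO,W:wait | queues: N=0 E=3 S=0 W=0
Step 3 [EW]: N:wait,E:car1-GO,S:wait,W:empty | queues: N=0 E=2 S=0 W=0
Step 4 [EW]: N:wait,E:car5-GO,S:wait,W:empty | queues: N=0 E=1 S=0 W=0
Step 5 [EW]: N:wait,E:car6-GO,S:wait,W:empty | queues: N=0 E=0 S=0 W=0
Car 4 crosses at step 2

2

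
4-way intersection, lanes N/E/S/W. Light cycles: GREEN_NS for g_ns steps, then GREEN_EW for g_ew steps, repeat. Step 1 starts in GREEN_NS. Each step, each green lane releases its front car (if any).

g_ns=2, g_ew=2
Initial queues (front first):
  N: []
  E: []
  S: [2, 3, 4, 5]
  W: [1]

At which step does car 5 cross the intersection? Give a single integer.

Step 1 [NS]: N:empty,E:wait,S:car2-GO,W:wait | queues: N=0 E=0 S=3 W=1
Step 2 [NS]: N:empty,E:wait,S:car3-GO,W:wait | queues: N=0 E=0 S=2 W=1
Step 3 [EW]: N:wait,E:empty,S:wait,W:car1-GO | queues: N=0 E=0 S=2 W=0
Step 4 [EW]: N:wait,E:empty,S:wait,W:empty | queues: N=0 E=0 S=2 W=0
Step 5 [NS]: N:empty,E:wait,S:car4-GO,W:wait | queues: N=0 E=0 S=1 W=0
Step 6 [NS]: N:empty,E:wait,S:car5-GO,W:wait | queues: N=0 E=0 S=0 W=0
Car 5 crosses at step 6

6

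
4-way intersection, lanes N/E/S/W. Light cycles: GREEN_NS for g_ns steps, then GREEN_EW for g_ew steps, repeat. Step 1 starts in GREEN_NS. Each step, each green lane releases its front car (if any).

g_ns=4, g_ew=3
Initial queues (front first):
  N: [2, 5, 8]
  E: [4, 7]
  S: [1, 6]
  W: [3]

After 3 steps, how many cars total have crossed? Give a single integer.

Step 1 [NS]: N:car2-GO,E:wait,S:car1-GO,W:wait | queues: N=2 E=2 S=1 W=1
Step 2 [NS]: N:car5-GO,E:wait,S:car6-GO,W:wait | queues: N=1 E=2 S=0 W=1
Step 3 [NS]: N:car8-GO,E:wait,S:empty,W:wait | queues: N=0 E=2 S=0 W=1
Cars crossed by step 3: 5

Answer: 5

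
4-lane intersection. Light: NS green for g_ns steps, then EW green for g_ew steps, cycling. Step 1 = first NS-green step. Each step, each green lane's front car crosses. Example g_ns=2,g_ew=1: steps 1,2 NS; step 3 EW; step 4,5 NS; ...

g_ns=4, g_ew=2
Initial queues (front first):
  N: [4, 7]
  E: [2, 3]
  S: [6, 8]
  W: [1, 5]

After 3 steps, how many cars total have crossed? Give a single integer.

Answer: 4

Derivation:
Step 1 [NS]: N:car4-GO,E:wait,S:car6-GO,W:wait | queues: N=1 E=2 S=1 W=2
Step 2 [NS]: N:car7-GO,E:wait,S:car8-GO,W:wait | queues: N=0 E=2 S=0 W=2
Step 3 [NS]: N:empty,E:wait,S:empty,W:wait | queues: N=0 E=2 S=0 W=2
Cars crossed by step 3: 4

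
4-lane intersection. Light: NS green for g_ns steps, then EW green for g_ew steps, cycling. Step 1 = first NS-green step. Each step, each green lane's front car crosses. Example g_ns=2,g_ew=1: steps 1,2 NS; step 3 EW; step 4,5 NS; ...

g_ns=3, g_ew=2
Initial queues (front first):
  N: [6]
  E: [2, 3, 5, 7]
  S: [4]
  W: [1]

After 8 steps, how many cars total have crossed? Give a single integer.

Answer: 5

Derivation:
Step 1 [NS]: N:car6-GO,E:wait,S:car4-GO,W:wait | queues: N=0 E=4 S=0 W=1
Step 2 [NS]: N:empty,E:wait,S:empty,W:wait | queues: N=0 E=4 S=0 W=1
Step 3 [NS]: N:empty,E:wait,S:empty,W:wait | queues: N=0 E=4 S=0 W=1
Step 4 [EW]: N:wait,E:car2-GO,S:wait,W:car1-GO | queues: N=0 E=3 S=0 W=0
Step 5 [EW]: N:wait,E:car3-GO,S:wait,W:empty | queues: N=0 E=2 S=0 W=0
Step 6 [NS]: N:empty,E:wait,S:empty,W:wait | queues: N=0 E=2 S=0 W=0
Step 7 [NS]: N:empty,E:wait,S:empty,W:wait | queues: N=0 E=2 S=0 W=0
Step 8 [NS]: N:empty,E:wait,S:empty,W:wait | queues: N=0 E=2 S=0 W=0
Cars crossed by step 8: 5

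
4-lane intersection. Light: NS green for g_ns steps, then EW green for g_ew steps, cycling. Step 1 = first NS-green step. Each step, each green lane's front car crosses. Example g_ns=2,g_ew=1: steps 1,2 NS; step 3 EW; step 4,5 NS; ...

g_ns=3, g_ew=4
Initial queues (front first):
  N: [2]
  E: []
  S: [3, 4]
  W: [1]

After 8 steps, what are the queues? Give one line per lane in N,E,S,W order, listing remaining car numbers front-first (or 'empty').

Step 1 [NS]: N:car2-GO,E:wait,S:car3-GO,W:wait | queues: N=0 E=0 S=1 W=1
Step 2 [NS]: N:empty,E:wait,S:car4-GO,W:wait | queues: N=0 E=0 S=0 W=1
Step 3 [NS]: N:empty,E:wait,S:empty,W:wait | queues: N=0 E=0 S=0 W=1
Step 4 [EW]: N:wait,E:empty,S:wait,W:car1-GO | queues: N=0 E=0 S=0 W=0

N: empty
E: empty
S: empty
W: empty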